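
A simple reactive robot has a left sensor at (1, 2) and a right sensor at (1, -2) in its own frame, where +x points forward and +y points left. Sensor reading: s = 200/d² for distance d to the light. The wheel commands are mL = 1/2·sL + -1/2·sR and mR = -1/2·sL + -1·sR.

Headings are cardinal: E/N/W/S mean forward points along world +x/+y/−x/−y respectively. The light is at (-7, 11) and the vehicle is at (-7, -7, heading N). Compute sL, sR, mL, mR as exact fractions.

left sensor world pos  = (-9, -6); dL² = 293
right sensor world pos = (-5, -6); dR² = 293
sL = 200/293 = 200/293
sR = 200/293 = 200/293
mL = 1/2·sL + -1/2·sR = 0
mR = -1/2·sL + -1·sR = -300/293

200/293 200/293 0 -300/293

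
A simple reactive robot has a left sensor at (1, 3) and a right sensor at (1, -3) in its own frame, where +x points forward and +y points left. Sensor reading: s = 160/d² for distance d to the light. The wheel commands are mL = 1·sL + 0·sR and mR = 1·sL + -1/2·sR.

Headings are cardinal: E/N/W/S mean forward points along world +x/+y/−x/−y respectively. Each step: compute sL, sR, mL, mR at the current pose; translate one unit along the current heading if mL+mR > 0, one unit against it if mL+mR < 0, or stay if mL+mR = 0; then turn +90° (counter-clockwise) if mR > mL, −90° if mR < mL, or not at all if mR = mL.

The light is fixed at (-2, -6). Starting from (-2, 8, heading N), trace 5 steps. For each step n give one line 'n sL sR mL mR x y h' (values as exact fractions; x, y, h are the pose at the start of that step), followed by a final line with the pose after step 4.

0 80/117 80/117 80/117 40/117 -2 8 N
1 32/65 32/29 32/65 -112/1885 -2 9 E
2 40/53 4/5 40/53 94/265 -1 9 S
3 160/121 160/289 160/121 36560/34969 -1 8 W
4 80/117 80/117 80/117 40/117 -2 8 N
final -2 9 E

n=0: pose=(-2,8,N); sL=80/117, sR=80/117; mL=80/117, mR=40/117; mL+mR=40/39 → advance +1; mR−mL=-40/117 → turn -1·90°
n=1: pose=(-2,9,E); sL=32/65, sR=32/29; mL=32/65, mR=-112/1885; mL+mR=816/1885 → advance +1; mR−mL=-16/29 → turn -1·90°
n=2: pose=(-1,9,S); sL=40/53, sR=4/5; mL=40/53, mR=94/265; mL+mR=294/265 → advance +1; mR−mL=-2/5 → turn -1·90°
n=3: pose=(-1,8,W); sL=160/121, sR=160/289; mL=160/121, mR=36560/34969; mL+mR=82800/34969 → advance +1; mR−mL=-80/289 → turn -1·90°
n=4: pose=(-2,8,N); sL=80/117, sR=80/117; mL=80/117, mR=40/117; mL+mR=40/39 → advance +1; mR−mL=-40/117 → turn -1·90°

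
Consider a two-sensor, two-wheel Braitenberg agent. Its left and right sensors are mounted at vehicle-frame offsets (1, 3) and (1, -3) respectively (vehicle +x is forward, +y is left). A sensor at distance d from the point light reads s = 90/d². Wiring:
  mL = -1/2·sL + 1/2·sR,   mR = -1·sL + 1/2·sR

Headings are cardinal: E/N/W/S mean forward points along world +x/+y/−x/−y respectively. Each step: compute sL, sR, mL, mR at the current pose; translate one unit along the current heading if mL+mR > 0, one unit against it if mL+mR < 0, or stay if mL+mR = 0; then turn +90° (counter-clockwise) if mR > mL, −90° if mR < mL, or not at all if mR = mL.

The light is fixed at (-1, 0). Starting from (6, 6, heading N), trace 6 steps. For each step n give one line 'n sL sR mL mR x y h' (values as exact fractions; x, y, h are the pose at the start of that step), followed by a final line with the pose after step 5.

n=0: pose=(6,6,N); sL=18/13, sR=90/149; mL=-756/1937, mR=-2097/1937; mL+mR=-2853/1937 → advance -1; mR−mL=-9/13 → turn -1·90°
n=1: pose=(6,5,E); sL=45/64, sR=45/34; mL=675/2176, mR=-45/1088; mL+mR=585/2176 → advance +1; mR−mL=-45/128 → turn -1·90°
n=2: pose=(7,5,S); sL=90/137, sR=90/41; mL=4320/5617, mR=2475/5617; mL+mR=6795/5617 → advance +1; mR−mL=-45/137 → turn -1·90°
n=3: pose=(7,4,W); sL=9/5, sR=45/49; mL=-108/245, mR=-657/490; mL+mR=-873/490 → advance -1; mR−mL=-9/10 → turn -1·90°
n=4: pose=(8,4,N); sL=90/61, sR=90/169; mL=-4860/10309, mR=-12465/10309; mL+mR=-17325/10309 → advance -1; mR−mL=-45/61 → turn -1·90°
n=5: pose=(8,3,E); sL=45/68, sR=9/10; mL=81/680, mR=-18/85; mL+mR=-63/680 → advance -1; mR−mL=-45/136 → turn -1·90°

0 18/13 90/149 -756/1937 -2097/1937 6 6 N
1 45/64 45/34 675/2176 -45/1088 6 5 E
2 90/137 90/41 4320/5617 2475/5617 7 5 S
3 9/5 45/49 -108/245 -657/490 7 4 W
4 90/61 90/169 -4860/10309 -12465/10309 8 4 N
5 45/68 9/10 81/680 -18/85 8 3 E
final 7 3 S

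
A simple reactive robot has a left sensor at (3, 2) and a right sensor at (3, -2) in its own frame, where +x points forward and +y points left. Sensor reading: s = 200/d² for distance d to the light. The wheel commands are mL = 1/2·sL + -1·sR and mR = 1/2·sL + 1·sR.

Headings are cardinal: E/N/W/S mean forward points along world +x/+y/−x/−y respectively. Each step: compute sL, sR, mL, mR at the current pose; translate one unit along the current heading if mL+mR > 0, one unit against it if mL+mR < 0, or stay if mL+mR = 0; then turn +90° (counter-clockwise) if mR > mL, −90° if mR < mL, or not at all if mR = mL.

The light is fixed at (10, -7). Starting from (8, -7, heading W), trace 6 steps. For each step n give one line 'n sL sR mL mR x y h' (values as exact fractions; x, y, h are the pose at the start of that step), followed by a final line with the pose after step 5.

n=0: pose=(8,-7,W); sL=200/29, sR=200/29; mL=-100/29, mR=300/29; mL+mR=200/29 → advance +1; mR−mL=400/29 → turn +1·90°
n=1: pose=(7,-7,S); sL=20, sR=100/17; mL=70/17, mR=270/17; mL+mR=20 → advance +1; mR−mL=200/17 → turn +1·90°
n=2: pose=(7,-8,E); sL=200, sR=200/9; mL=700/9, mR=1100/9; mL+mR=200 → advance +1; mR−mL=400/9 → turn +1·90°
n=3: pose=(8,-8,N); sL=10, sR=50; mL=-45, mR=55; mL+mR=10 → advance +1; mR−mL=100 → turn +1·90°
n=4: pose=(8,-7,W); sL=200/29, sR=200/29; mL=-100/29, mR=300/29; mL+mR=200/29 → advance +1; mR−mL=400/29 → turn +1·90°
n=5: pose=(7,-7,S); sL=20, sR=100/17; mL=70/17, mR=270/17; mL+mR=20 → advance +1; mR−mL=200/17 → turn +1·90°

0 200/29 200/29 -100/29 300/29 8 -7 W
1 20 100/17 70/17 270/17 7 -7 S
2 200 200/9 700/9 1100/9 7 -8 E
3 10 50 -45 55 8 -8 N
4 200/29 200/29 -100/29 300/29 8 -7 W
5 20 100/17 70/17 270/17 7 -7 S
final 7 -8 E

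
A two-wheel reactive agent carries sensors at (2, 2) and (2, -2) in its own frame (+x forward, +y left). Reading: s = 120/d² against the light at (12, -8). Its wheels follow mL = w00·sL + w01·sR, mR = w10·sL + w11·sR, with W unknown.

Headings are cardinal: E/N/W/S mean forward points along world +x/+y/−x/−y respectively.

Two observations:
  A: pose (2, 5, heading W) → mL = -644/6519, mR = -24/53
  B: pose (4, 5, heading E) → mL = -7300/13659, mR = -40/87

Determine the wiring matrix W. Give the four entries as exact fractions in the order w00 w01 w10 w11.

obs A: pose=(2,5,W) → sL=24/53, sR=40/123, mL=-644/6519, mR=-24/53
obs B: pose=(4,5,E) → sL=40/87, sR=120/157, mL=-7300/13659, mR=-40/87
sensor matrix S = [[24/53, 40/123], [40/87, 120/157]]; det S = 17505280/89043021
solve [mL_A; mL_B] = S·[w00; w01] and [mR_A; mR_B] = S·[w10; w11]:
  w00 = 1/2, w01 = -1, w10 = -1, w11 = 0

1/2 -1 -1 0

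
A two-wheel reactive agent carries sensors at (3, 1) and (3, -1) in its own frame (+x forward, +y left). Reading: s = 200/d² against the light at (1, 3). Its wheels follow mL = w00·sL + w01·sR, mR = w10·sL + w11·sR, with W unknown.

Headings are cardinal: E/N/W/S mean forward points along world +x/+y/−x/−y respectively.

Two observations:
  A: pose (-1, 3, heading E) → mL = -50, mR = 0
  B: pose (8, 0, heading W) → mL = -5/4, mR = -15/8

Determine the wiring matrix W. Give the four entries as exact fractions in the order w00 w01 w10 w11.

-1 1/2 1/2 -1/2

obs A: pose=(-1,3,E) → sL=100, sR=100, mL=-50, mR=0
obs B: pose=(8,0,W) → sL=25/4, sR=10, mL=-5/4, mR=-15/8
sensor matrix S = [[100, 100], [25/4, 10]]; det S = 375
solve [mL_A; mL_B] = S·[w00; w01] and [mR_A; mR_B] = S·[w10; w11]:
  w00 = -1, w01 = 1/2, w10 = 1/2, w11 = -1/2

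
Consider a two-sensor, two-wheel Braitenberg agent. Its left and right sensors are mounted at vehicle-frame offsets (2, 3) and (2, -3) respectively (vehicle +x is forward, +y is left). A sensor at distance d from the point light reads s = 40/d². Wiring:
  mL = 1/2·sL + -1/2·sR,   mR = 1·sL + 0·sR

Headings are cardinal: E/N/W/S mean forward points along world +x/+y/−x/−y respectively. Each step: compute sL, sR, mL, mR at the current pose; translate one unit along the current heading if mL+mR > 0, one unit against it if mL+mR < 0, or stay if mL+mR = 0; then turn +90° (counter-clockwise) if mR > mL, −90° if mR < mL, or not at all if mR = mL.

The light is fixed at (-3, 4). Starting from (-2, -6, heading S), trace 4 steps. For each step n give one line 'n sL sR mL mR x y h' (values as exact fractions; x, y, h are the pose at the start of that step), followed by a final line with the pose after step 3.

0 1/4 10/37 -3/296 1/4 -2 -6 S
1 40/73 8/41 528/2993 40/73 -2 -7 E
2 20/41 20/53 120/2173 20/41 -1 -7 N
3 40/169 40/49 -2400/8281 40/169 -1 -6 W
final 0 -6 S

n=0: pose=(-2,-6,S); sL=1/4, sR=10/37; mL=-3/296, mR=1/4; mL+mR=71/296 → advance +1; mR−mL=77/296 → turn +1·90°
n=1: pose=(-2,-7,E); sL=40/73, sR=8/41; mL=528/2993, mR=40/73; mL+mR=2168/2993 → advance +1; mR−mL=1112/2993 → turn +1·90°
n=2: pose=(-1,-7,N); sL=20/41, sR=20/53; mL=120/2173, mR=20/41; mL+mR=1180/2173 → advance +1; mR−mL=940/2173 → turn +1·90°
n=3: pose=(-1,-6,W); sL=40/169, sR=40/49; mL=-2400/8281, mR=40/169; mL+mR=-440/8281 → advance -1; mR−mL=4360/8281 → turn +1·90°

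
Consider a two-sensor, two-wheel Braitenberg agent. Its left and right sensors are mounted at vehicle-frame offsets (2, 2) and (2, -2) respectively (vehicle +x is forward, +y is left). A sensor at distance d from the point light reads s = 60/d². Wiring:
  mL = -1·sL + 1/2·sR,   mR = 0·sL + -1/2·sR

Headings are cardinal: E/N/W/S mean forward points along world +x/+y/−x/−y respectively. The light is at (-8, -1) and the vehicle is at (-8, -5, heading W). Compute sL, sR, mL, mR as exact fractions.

left sensor world pos  = (-10, -7); dL² = 40
right sensor world pos = (-10, -3); dR² = 8
sL = 60/40 = 3/2
sR = 60/8 = 15/2
mL = -1·sL + 1/2·sR = 9/4
mR = 0·sL + -1/2·sR = -15/4

3/2 15/2 9/4 -15/4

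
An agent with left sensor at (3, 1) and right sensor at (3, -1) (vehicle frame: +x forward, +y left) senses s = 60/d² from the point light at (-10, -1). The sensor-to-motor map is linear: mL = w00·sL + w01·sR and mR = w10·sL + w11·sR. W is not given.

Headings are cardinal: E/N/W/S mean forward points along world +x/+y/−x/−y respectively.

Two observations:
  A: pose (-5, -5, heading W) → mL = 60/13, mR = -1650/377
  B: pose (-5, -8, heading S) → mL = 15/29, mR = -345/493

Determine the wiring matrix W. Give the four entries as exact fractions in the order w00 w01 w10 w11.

0 1 -1 -1/2

obs A: pose=(-5,-5,W) → sL=60/29, sR=60/13, mL=60/13, mR=-1650/377
obs B: pose=(-5,-8,S) → sL=15/34, sR=15/29, mL=15/29, mR=-345/493
sensor matrix S = [[60/29, 60/13], [15/34, 15/29]]; det S = -179550/185861
solve [mL_A; mL_B] = S·[w00; w01] and [mR_A; mR_B] = S·[w10; w11]:
  w00 = 0, w01 = 1, w10 = -1, w11 = -1/2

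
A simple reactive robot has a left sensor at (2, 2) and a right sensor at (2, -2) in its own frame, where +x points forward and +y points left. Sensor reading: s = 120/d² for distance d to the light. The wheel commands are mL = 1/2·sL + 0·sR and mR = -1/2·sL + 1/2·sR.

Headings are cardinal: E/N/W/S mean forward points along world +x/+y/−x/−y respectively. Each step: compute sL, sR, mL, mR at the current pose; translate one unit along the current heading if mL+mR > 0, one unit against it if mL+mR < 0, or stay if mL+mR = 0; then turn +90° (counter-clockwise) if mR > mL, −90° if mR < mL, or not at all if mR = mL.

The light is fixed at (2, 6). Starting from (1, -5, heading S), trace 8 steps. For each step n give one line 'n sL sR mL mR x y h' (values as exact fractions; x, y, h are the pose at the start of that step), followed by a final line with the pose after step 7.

n=0: pose=(1,-5,S); sL=12/17, sR=60/89; mL=6/17, mR=-24/1513; mL+mR=30/89 → advance +1; mR−mL=-558/1513 → turn -1·90°
n=1: pose=(1,-6,W); sL=24/41, sR=120/109; mL=12/41, mR=1152/4469; mL+mR=60/109 → advance +1; mR−mL=-156/4469 → turn -1·90°
n=2: pose=(0,-6,N); sL=30/29, sR=6/5; mL=15/29, mR=12/145; mL+mR=3/5 → advance +1; mR−mL=-63/145 → turn -1·90°
n=3: pose=(0,-5,E); sL=40/27, sR=120/169; mL=20/27, mR=-1760/4563; mL+mR=60/169 → advance +1; mR−mL=-5140/4563 → turn -1·90°
n=4: pose=(1,-5,S); sL=12/17, sR=60/89; mL=6/17, mR=-24/1513; mL+mR=30/89 → advance +1; mR−mL=-558/1513 → turn -1·90°
n=5: pose=(1,-6,W); sL=24/41, sR=120/109; mL=12/41, mR=1152/4469; mL+mR=60/109 → advance +1; mR−mL=-156/4469 → turn -1·90°
n=6: pose=(0,-6,N); sL=30/29, sR=6/5; mL=15/29, mR=12/145; mL+mR=3/5 → advance +1; mR−mL=-63/145 → turn -1·90°
n=7: pose=(0,-5,E); sL=40/27, sR=120/169; mL=20/27, mR=-1760/4563; mL+mR=60/169 → advance +1; mR−mL=-5140/4563 → turn -1·90°

0 12/17 60/89 6/17 -24/1513 1 -5 S
1 24/41 120/109 12/41 1152/4469 1 -6 W
2 30/29 6/5 15/29 12/145 0 -6 N
3 40/27 120/169 20/27 -1760/4563 0 -5 E
4 12/17 60/89 6/17 -24/1513 1 -5 S
5 24/41 120/109 12/41 1152/4469 1 -6 W
6 30/29 6/5 15/29 12/145 0 -6 N
7 40/27 120/169 20/27 -1760/4563 0 -5 E
final 1 -5 S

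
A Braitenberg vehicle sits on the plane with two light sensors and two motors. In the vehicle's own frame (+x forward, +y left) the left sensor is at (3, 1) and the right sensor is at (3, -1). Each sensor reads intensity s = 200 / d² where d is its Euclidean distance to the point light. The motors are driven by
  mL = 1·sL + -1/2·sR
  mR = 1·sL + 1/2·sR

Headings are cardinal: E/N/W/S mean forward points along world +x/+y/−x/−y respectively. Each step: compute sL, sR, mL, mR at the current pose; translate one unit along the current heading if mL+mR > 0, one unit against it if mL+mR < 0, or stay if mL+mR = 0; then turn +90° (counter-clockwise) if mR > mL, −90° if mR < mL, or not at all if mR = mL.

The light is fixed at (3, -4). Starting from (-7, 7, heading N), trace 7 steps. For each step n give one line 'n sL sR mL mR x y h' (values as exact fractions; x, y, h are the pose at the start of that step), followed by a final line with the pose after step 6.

0 200/317 200/277 23700/87809 87100/87809 -7 7 N
1 20/29 100/169 1930/4901 4830/4901 -7 8 W
2 200/181 8/9 1076/1629 2524/1629 -8 8 S
3 25/26 50/41 375/1066 1675/1066 -8 7 E
4 200/317 200/277 23700/87809 87100/87809 -7 7 N
5 20/29 100/169 1930/4901 4830/4901 -7 8 W
6 200/181 8/9 1076/1629 2524/1629 -8 8 S
final -8 7 E

n=0: pose=(-7,7,N); sL=200/317, sR=200/277; mL=23700/87809, mR=87100/87809; mL+mR=400/317 → advance +1; mR−mL=200/277 → turn +1·90°
n=1: pose=(-7,8,W); sL=20/29, sR=100/169; mL=1930/4901, mR=4830/4901; mL+mR=40/29 → advance +1; mR−mL=100/169 → turn +1·90°
n=2: pose=(-8,8,S); sL=200/181, sR=8/9; mL=1076/1629, mR=2524/1629; mL+mR=400/181 → advance +1; mR−mL=8/9 → turn +1·90°
n=3: pose=(-8,7,E); sL=25/26, sR=50/41; mL=375/1066, mR=1675/1066; mL+mR=25/13 → advance +1; mR−mL=50/41 → turn +1·90°
n=4: pose=(-7,7,N); sL=200/317, sR=200/277; mL=23700/87809, mR=87100/87809; mL+mR=400/317 → advance +1; mR−mL=200/277 → turn +1·90°
n=5: pose=(-7,8,W); sL=20/29, sR=100/169; mL=1930/4901, mR=4830/4901; mL+mR=40/29 → advance +1; mR−mL=100/169 → turn +1·90°
n=6: pose=(-8,8,S); sL=200/181, sR=8/9; mL=1076/1629, mR=2524/1629; mL+mR=400/181 → advance +1; mR−mL=8/9 → turn +1·90°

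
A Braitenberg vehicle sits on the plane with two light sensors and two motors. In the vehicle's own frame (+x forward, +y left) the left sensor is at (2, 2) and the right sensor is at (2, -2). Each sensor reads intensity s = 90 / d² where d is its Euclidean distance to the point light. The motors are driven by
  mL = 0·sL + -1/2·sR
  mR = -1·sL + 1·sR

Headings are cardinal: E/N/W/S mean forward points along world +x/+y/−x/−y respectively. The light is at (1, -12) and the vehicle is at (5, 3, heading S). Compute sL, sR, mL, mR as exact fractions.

18/41 90/173 -45/173 576/7093

left sensor world pos  = (7, 1); dL² = 205
right sensor world pos = (3, 1); dR² = 173
sL = 90/205 = 18/41
sR = 90/173 = 90/173
mL = 0·sL + -1/2·sR = -45/173
mR = -1·sL + 1·sR = 576/7093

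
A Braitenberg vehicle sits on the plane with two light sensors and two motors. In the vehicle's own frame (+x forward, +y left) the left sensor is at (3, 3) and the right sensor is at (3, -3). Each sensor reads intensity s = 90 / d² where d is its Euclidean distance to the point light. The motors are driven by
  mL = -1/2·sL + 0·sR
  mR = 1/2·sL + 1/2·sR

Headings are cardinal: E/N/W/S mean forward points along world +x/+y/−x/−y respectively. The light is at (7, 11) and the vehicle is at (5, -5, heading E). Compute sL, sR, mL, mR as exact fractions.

left sensor world pos  = (8, -2); dL² = 170
right sensor world pos = (8, -8); dR² = 362
sL = 90/170 = 9/17
sR = 90/362 = 45/181
mL = -1/2·sL + 0·sR = -9/34
mR = 1/2·sL + 1/2·sR = 1197/3077

9/17 45/181 -9/34 1197/3077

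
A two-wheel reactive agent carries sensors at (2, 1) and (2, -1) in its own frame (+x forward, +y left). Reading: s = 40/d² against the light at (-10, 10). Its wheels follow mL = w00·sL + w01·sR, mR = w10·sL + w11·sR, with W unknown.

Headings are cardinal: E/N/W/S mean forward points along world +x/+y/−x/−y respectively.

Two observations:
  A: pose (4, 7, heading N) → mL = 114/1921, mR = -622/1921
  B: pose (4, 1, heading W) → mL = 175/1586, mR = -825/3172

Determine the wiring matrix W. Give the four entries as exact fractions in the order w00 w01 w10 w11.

obs A: pose=(4,7,N) → sL=4/17, sR=20/113, mL=114/1921, mR=-622/1921
obs B: pose=(4,1,W) → sL=10/61, sR=5/26, mL=175/1586, mR=-825/3172
sensor matrix S = [[4/17, 20/113], [10/61, 5/26]]; det S = 24730/1523353
solve [mL_A; mL_B] = S·[w00; w01] and [mR_A; mR_B] = S·[w10; w11]:
  w00 = -1/2, w01 = 1, w10 = -1, w11 = -1/2

-1/2 1 -1 -1/2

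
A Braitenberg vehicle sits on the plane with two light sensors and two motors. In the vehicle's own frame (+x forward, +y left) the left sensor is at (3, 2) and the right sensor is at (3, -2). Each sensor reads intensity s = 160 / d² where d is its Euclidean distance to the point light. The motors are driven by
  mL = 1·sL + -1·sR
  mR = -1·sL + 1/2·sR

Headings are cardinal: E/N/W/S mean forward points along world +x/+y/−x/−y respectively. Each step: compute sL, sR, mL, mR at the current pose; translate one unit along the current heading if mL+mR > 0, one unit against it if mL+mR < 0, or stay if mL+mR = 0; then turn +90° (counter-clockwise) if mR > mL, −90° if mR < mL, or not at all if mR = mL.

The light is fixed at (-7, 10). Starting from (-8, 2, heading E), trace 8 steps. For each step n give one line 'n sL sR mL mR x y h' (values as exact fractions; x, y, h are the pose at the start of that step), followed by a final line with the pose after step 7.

n=0: pose=(-8,2,E); sL=4, sR=20/13; mL=32/13, mR=-42/13; mL+mR=-10/13 → advance -1; mR−mL=-74/13 → turn -1·90°
n=1: pose=(-9,2,S); sL=160/121, sR=160/137; mL=2560/16577, mR=-12240/16577; mL+mR=-80/137 → advance -1; mR−mL=-14800/16577 → turn -1·90°
n=2: pose=(-9,3,W); sL=80/53, sR=16/5; mL=-448/265, mR=24/265; mL+mR=-8/5 → advance -1; mR−mL=472/265 → turn +1·90°
n=3: pose=(-8,3,S); sL=160/101, sR=160/109; mL=1280/11009, mR=-9360/11009; mL+mR=-80/109 → advance -1; mR−mL=-10640/11009 → turn -1·90°
n=4: pose=(-8,4,W); sL=2, sR=5; mL=-3, mR=1/2; mL+mR=-5/2 → advance -1; mR−mL=7/2 → turn +1·90°
n=5: pose=(-7,4,S); sL=32/17, sR=32/17; mL=0, mR=-16/17; mL+mR=-16/17 → advance -1; mR−mL=-16/17 → turn -1·90°
n=6: pose=(-7,5,W); sL=80/29, sR=80/9; mL=-1600/261, mR=440/261; mL+mR=-40/9 → advance -1; mR−mL=680/87 → turn +1·90°
n=7: pose=(-6,5,S); sL=160/73, sR=32/13; mL=-256/949, mR=-912/949; mL+mR=-16/13 → advance -1; mR−mL=-656/949 → turn -1·90°

0 4 20/13 32/13 -42/13 -8 2 E
1 160/121 160/137 2560/16577 -12240/16577 -9 2 S
2 80/53 16/5 -448/265 24/265 -9 3 W
3 160/101 160/109 1280/11009 -9360/11009 -8 3 S
4 2 5 -3 1/2 -8 4 W
5 32/17 32/17 0 -16/17 -7 4 S
6 80/29 80/9 -1600/261 440/261 -7 5 W
7 160/73 32/13 -256/949 -912/949 -6 5 S
final -6 6 W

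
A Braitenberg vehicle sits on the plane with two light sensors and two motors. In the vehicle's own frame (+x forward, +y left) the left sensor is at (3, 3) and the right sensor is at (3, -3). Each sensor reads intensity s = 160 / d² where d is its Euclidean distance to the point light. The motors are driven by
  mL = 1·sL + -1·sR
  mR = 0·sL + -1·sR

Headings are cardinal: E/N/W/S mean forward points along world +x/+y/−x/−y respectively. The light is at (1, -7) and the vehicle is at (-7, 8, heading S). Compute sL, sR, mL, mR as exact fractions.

160/169 32/53 3072/8957 -32/53

left sensor world pos  = (-4, 5); dL² = 169
right sensor world pos = (-10, 5); dR² = 265
sL = 160/169 = 160/169
sR = 160/265 = 32/53
mL = 1·sL + -1·sR = 3072/8957
mR = 0·sL + -1·sR = -32/53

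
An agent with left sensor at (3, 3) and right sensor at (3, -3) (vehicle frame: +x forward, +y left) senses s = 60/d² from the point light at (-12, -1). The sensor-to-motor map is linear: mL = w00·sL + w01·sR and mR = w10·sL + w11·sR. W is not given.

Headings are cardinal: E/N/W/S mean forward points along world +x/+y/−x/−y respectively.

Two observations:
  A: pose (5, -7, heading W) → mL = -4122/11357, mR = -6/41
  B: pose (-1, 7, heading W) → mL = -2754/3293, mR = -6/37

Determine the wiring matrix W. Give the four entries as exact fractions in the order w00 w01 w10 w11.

obs A: pose=(5,-7,W) → sL=60/277, sR=12/41, mL=-4122/11357, mR=-6/41
obs B: pose=(-1,7,W) → sL=60/89, sR=12/37, mL=-2754/3293, mR=-6/37
sensor matrix S = [[60/277, 12/41], [60/89, 12/37]]; det S = -4752000/37398601
solve [mL_A; mL_B] = S·[w00; w01] and [mR_A; mR_B] = S·[w10; w11]:
  w00 = -1, w01 = -1/2, w10 = 0, w11 = -1/2

-1 -1/2 0 -1/2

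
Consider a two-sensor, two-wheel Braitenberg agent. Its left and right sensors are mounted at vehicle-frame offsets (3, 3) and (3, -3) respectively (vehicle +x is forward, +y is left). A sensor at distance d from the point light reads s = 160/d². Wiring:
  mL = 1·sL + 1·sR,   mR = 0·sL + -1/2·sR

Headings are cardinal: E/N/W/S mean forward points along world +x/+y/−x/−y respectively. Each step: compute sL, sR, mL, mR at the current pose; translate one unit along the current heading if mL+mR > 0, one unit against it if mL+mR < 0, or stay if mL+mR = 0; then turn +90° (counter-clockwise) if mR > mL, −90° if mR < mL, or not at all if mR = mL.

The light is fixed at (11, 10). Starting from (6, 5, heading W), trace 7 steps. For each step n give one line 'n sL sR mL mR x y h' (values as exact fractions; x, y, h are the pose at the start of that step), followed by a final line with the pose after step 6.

0 5/4 40/17 245/68 -20/17 6 5 W
1 32/17 160/13 3136/221 -80/13 5 5 N
2 16 80/29 544/29 -40/29 5 6 E
3 160/53 160/113 26560/5989 -80/113 6 6 S
4 5/4 40/17 245/68 -20/17 6 5 W
5 32/17 160/13 3136/221 -80/13 5 5 N
6 16 80/29 544/29 -40/29 5 6 E
final 6 6 S

n=0: pose=(6,5,W); sL=5/4, sR=40/17; mL=245/68, mR=-20/17; mL+mR=165/68 → advance +1; mR−mL=-325/68 → turn -1·90°
n=1: pose=(5,5,N); sL=32/17, sR=160/13; mL=3136/221, mR=-80/13; mL+mR=1776/221 → advance +1; mR−mL=-4496/221 → turn -1·90°
n=2: pose=(5,6,E); sL=16, sR=80/29; mL=544/29, mR=-40/29; mL+mR=504/29 → advance +1; mR−mL=-584/29 → turn -1·90°
n=3: pose=(6,6,S); sL=160/53, sR=160/113; mL=26560/5989, mR=-80/113; mL+mR=22320/5989 → advance +1; mR−mL=-30800/5989 → turn -1·90°
n=4: pose=(6,5,W); sL=5/4, sR=40/17; mL=245/68, mR=-20/17; mL+mR=165/68 → advance +1; mR−mL=-325/68 → turn -1·90°
n=5: pose=(5,5,N); sL=32/17, sR=160/13; mL=3136/221, mR=-80/13; mL+mR=1776/221 → advance +1; mR−mL=-4496/221 → turn -1·90°
n=6: pose=(5,6,E); sL=16, sR=80/29; mL=544/29, mR=-40/29; mL+mR=504/29 → advance +1; mR−mL=-584/29 → turn -1·90°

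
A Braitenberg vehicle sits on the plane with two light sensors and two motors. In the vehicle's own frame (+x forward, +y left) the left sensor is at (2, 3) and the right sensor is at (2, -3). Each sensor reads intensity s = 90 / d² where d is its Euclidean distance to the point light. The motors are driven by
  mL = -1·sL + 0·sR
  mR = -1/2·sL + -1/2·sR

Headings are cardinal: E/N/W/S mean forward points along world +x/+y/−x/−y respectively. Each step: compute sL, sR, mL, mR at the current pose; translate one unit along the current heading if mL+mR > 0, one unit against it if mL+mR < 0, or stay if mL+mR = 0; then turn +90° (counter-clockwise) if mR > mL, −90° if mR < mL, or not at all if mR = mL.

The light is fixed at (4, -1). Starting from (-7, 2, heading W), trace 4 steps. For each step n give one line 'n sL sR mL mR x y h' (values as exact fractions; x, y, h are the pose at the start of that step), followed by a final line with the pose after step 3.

n=0: pose=(-7,2,W); sL=90/169, sR=18/41; mL=-90/169, mR=-3366/6929; mL+mR=-7056/6929 → advance -1; mR−mL=324/6929 → turn +1·90°
n=1: pose=(-6,2,S); sL=9/5, sR=9/17; mL=-9/5, mR=-99/85; mL+mR=-252/85 → advance -1; mR−mL=54/85 → turn +1·90°
n=2: pose=(-6,3,E); sL=90/113, sR=18/13; mL=-90/113, mR=-1602/1469; mL+mR=-2772/1469 → advance -1; mR−mL=-432/1469 → turn -1·90°
n=3: pose=(-7,3,S); sL=45/34, sR=9/20; mL=-45/34, mR=-603/680; mL+mR=-1503/680 → advance -1; mR−mL=297/680 → turn +1·90°

0 90/169 18/41 -90/169 -3366/6929 -7 2 W
1 9/5 9/17 -9/5 -99/85 -6 2 S
2 90/113 18/13 -90/113 -1602/1469 -6 3 E
3 45/34 9/20 -45/34 -603/680 -7 3 S
final -7 4 E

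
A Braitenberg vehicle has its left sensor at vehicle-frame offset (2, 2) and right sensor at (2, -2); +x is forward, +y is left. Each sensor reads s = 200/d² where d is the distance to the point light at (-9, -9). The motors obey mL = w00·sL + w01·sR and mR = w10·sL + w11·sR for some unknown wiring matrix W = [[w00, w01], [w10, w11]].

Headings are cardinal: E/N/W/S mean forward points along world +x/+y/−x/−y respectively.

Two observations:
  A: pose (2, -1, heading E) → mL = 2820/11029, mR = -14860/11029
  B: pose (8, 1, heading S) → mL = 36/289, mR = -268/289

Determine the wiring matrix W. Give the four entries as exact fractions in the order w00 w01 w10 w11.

1 -1/2 -1/2 -1

obs A: pose=(2,-1,E) → sL=200/269, sR=40/41, mL=2820/11029, mR=-14860/11029
obs B: pose=(8,1,S) → sL=8/17, sR=200/289, mL=36/289, mR=-268/289
sensor matrix S = [[200/269, 40/41], [8/17, 200/289]]; det S = 176640/3187381
solve [mL_A; mL_B] = S·[w00; w01] and [mR_A; mR_B] = S·[w10; w11]:
  w00 = 1, w01 = -1/2, w10 = -1/2, w11 = -1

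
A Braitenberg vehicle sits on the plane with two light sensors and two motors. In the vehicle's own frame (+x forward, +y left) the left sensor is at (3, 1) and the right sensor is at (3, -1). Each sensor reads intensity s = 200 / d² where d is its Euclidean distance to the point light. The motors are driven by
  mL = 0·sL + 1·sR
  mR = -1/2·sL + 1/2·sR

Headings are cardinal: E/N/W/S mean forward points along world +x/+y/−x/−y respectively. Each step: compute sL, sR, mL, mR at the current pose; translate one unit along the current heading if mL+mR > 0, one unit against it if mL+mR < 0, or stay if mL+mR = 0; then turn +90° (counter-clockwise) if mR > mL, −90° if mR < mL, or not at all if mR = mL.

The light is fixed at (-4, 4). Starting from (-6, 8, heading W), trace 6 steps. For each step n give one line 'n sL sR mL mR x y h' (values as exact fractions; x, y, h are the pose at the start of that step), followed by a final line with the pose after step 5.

n=0: pose=(-6,8,W); sL=100/17, sR=4; mL=4, mR=-16/17; mL+mR=52/17 → advance +1; mR−mL=-84/17 → turn -1·90°
n=1: pose=(-7,8,N); sL=40/13, sR=200/53; mL=200/53, mR=240/689; mL+mR=2840/689 → advance +1; mR−mL=-2360/689 → turn -1·90°
n=2: pose=(-7,9,E); sL=50/9, sR=25/2; mL=25/2, mR=125/36; mL+mR=575/36 → advance +1; mR−mL=-325/36 → turn -1·90°
n=3: pose=(-6,9,S); sL=40, sR=200/13; mL=200/13, mR=-160/13; mL+mR=40/13 → advance +1; mR−mL=-360/13 → turn -1·90°
n=4: pose=(-6,8,W); sL=100/17, sR=4; mL=4, mR=-16/17; mL+mR=52/17 → advance +1; mR−mL=-84/17 → turn -1·90°
n=5: pose=(-7,8,N); sL=40/13, sR=200/53; mL=200/53, mR=240/689; mL+mR=2840/689 → advance +1; mR−mL=-2360/689 → turn -1·90°

0 100/17 4 4 -16/17 -6 8 W
1 40/13 200/53 200/53 240/689 -7 8 N
2 50/9 25/2 25/2 125/36 -7 9 E
3 40 200/13 200/13 -160/13 -6 9 S
4 100/17 4 4 -16/17 -6 8 W
5 40/13 200/53 200/53 240/689 -7 8 N
final -7 9 E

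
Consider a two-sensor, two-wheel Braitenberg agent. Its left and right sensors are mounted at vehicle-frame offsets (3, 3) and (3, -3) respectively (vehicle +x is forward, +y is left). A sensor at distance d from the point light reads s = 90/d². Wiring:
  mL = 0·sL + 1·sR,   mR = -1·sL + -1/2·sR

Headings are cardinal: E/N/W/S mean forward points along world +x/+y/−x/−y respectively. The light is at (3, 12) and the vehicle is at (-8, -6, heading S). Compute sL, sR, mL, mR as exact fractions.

18/101 90/637 90/637 -16011/64337

left sensor world pos  = (-5, -9); dL² = 505
right sensor world pos = (-11, -9); dR² = 637
sL = 90/505 = 18/101
sR = 90/637 = 90/637
mL = 0·sL + 1·sR = 90/637
mR = -1·sL + -1/2·sR = -16011/64337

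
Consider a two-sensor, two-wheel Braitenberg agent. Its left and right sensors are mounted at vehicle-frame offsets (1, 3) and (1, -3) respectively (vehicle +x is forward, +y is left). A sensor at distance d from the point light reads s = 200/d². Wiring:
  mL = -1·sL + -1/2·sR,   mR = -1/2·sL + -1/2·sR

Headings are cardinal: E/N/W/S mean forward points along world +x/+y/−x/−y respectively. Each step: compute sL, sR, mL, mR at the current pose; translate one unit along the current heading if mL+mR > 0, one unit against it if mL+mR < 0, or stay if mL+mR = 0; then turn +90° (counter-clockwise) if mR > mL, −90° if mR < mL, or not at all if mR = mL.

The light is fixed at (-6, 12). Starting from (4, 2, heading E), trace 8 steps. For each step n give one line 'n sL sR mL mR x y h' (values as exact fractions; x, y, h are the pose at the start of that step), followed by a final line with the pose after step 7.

n=0: pose=(4,2,E); sL=20/17, sR=20/29; mL=-750/493, mR=-460/493; mL+mR=-1210/493 → advance -1; mR−mL=10/17 → turn +1·90°
n=1: pose=(3,2,N); sL=200/117, sR=8/9; mL=-28/13, mR=-152/117; mL+mR=-404/117 → advance -1; mR−mL=100/117 → turn +1·90°
n=2: pose=(3,1,W); sL=10/13, sR=25/16; mL=-645/416, mR=-485/416; mL+mR=-565/208 → advance -1; mR−mL=5/13 → turn +1·90°
n=3: pose=(4,1,S); sL=200/313, sR=200/193; mL=-69900/60409, mR=-50600/60409; mL+mR=-120500/60409 → advance -1; mR−mL=100/313 → turn +1·90°
n=4: pose=(4,2,E); sL=20/17, sR=20/29; mL=-750/493, mR=-460/493; mL+mR=-1210/493 → advance -1; mR−mL=10/17 → turn +1·90°
n=5: pose=(3,2,N); sL=200/117, sR=8/9; mL=-28/13, mR=-152/117; mL+mR=-404/117 → advance -1; mR−mL=100/117 → turn +1·90°
n=6: pose=(3,1,W); sL=10/13, sR=25/16; mL=-645/416, mR=-485/416; mL+mR=-565/208 → advance -1; mR−mL=5/13 → turn +1·90°
n=7: pose=(4,1,S); sL=200/313, sR=200/193; mL=-69900/60409, mR=-50600/60409; mL+mR=-120500/60409 → advance -1; mR−mL=100/313 → turn +1·90°

0 20/17 20/29 -750/493 -460/493 4 2 E
1 200/117 8/9 -28/13 -152/117 3 2 N
2 10/13 25/16 -645/416 -485/416 3 1 W
3 200/313 200/193 -69900/60409 -50600/60409 4 1 S
4 20/17 20/29 -750/493 -460/493 4 2 E
5 200/117 8/9 -28/13 -152/117 3 2 N
6 10/13 25/16 -645/416 -485/416 3 1 W
7 200/313 200/193 -69900/60409 -50600/60409 4 1 S
final 4 2 E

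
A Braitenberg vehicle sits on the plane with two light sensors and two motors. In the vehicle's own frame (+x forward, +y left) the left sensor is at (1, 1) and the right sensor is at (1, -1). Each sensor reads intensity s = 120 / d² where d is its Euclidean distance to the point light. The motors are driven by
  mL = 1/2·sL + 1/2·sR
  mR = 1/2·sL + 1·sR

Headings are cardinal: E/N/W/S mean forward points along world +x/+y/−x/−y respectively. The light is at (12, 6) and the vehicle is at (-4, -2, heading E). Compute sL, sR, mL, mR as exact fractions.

60/137 20/51 2900/6987 4270/6987

left sensor world pos  = (-3, -1); dL² = 274
right sensor world pos = (-3, -3); dR² = 306
sL = 120/274 = 60/137
sR = 120/306 = 20/51
mL = 1/2·sL + 1/2·sR = 2900/6987
mR = 1/2·sL + 1·sR = 4270/6987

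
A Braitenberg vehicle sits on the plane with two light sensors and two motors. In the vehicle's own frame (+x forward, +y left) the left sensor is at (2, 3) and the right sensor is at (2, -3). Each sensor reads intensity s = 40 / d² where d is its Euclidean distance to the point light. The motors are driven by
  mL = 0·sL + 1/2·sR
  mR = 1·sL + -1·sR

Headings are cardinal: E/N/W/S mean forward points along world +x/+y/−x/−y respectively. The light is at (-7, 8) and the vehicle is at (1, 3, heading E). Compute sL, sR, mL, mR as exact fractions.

5/13 10/41 5/41 75/533

left sensor world pos  = (3, 6); dL² = 104
right sensor world pos = (3, 0); dR² = 164
sL = 40/104 = 5/13
sR = 40/164 = 10/41
mL = 0·sL + 1/2·sR = 5/41
mR = 1·sL + -1·sR = 75/533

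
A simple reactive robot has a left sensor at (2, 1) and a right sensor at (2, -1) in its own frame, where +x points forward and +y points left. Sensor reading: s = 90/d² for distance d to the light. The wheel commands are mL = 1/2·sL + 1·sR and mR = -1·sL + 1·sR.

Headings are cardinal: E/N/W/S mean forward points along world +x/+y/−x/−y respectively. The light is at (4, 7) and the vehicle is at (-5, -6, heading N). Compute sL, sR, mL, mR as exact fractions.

90/221 18/37 5643/8177 648/8177

left sensor world pos  = (-6, -4); dL² = 221
right sensor world pos = (-4, -4); dR² = 185
sL = 90/221 = 90/221
sR = 90/185 = 18/37
mL = 1/2·sL + 1·sR = 5643/8177
mR = -1·sL + 1·sR = 648/8177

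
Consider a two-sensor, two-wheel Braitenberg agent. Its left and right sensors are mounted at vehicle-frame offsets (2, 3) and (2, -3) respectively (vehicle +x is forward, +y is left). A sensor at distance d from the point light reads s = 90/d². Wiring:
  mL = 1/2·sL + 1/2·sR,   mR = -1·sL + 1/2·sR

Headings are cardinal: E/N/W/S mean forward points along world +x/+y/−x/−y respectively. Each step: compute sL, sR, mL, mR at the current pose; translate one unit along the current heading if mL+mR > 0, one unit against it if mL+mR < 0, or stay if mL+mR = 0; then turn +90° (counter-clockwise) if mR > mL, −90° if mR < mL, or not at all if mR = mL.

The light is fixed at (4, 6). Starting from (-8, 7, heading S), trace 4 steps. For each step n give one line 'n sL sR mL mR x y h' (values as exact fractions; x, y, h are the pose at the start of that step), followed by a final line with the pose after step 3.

n=0: pose=(-8,7,S); sL=45/41, sR=45/113; mL=3465/4633, mR=-8325/9266; mL+mR=-1395/9266 → advance -1; mR−mL=-135/82 → turn -1·90°
n=1: pose=(-8,8,W); sL=90/197, sR=90/221; mL=18810/43537, mR=-11025/43537; mL+mR=7785/43537 → advance +1; mR−mL=-135/197 → turn -1·90°
n=2: pose=(-9,8,N); sL=45/136, sR=45/58; mL=4365/7888, mR=225/3944; mL+mR=4815/7888 → advance +1; mR−mL=-135/272 → turn -1·90°
n=3: pose=(-9,9,E); sL=90/157, sR=90/121; mL=12510/18997, mR=-3825/18997; mL+mR=8685/18997 → advance +1; mR−mL=-135/157 → turn -1·90°

0 45/41 45/113 3465/4633 -8325/9266 -8 7 S
1 90/197 90/221 18810/43537 -11025/43537 -8 8 W
2 45/136 45/58 4365/7888 225/3944 -9 8 N
3 90/157 90/121 12510/18997 -3825/18997 -9 9 E
final -8 9 S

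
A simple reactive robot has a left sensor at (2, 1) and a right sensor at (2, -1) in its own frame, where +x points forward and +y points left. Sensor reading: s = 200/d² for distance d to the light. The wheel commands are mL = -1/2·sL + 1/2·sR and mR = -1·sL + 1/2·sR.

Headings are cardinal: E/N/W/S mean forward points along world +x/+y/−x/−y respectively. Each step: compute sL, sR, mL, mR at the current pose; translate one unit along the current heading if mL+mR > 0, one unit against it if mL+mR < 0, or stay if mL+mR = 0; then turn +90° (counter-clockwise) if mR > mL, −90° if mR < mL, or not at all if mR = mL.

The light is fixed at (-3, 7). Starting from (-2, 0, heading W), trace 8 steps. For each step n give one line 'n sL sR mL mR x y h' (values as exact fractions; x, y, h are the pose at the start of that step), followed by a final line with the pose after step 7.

n=0: pose=(-2,0,W); sL=40/13, sR=200/37; mL=560/481, mR=-180/481; mL+mR=380/481 → advance +1; mR−mL=-20/13 → turn -1·90°
n=1: pose=(-3,0,N); sL=100/13, sR=100/13; mL=0, mR=-50/13; mL+mR=-50/13 → advance -1; mR−mL=-50/13 → turn -1·90°
n=2: pose=(-3,-1,E); sL=200/53, sR=40/17; mL=-640/901, mR=-2340/901; mL+mR=-2980/901 → advance -1; mR−mL=-100/53 → turn -1·90°
n=3: pose=(-4,-1,S); sL=2, sR=25/13; mL=-1/26, mR=-27/26; mL+mR=-14/13 → advance -1; mR−mL=-1 → turn -1·90°
n=4: pose=(-4,0,W); sL=200/73, sR=40/9; mL=560/657, mR=-340/657; mL+mR=220/657 → advance +1; mR−mL=-100/73 → turn -1·90°
n=5: pose=(-5,0,N); sL=100/17, sR=100/13; mL=200/221, mR=-450/221; mL+mR=-250/221 → advance -1; mR−mL=-50/17 → turn -1·90°
n=6: pose=(-5,-1,E); sL=200/49, sR=200/81; mL=-3200/3969, mR=-11300/3969; mL+mR=-14500/3969 → advance -1; mR−mL=-100/49 → turn -1·90°
n=7: pose=(-6,-1,S); sL=25/13, sR=50/29; mL=-75/754, mR=-400/377; mL+mR=-875/754 → advance -1; mR−mL=-25/26 → turn -1·90°

0 40/13 200/37 560/481 -180/481 -2 0 W
1 100/13 100/13 0 -50/13 -3 0 N
2 200/53 40/17 -640/901 -2340/901 -3 -1 E
3 2 25/13 -1/26 -27/26 -4 -1 S
4 200/73 40/9 560/657 -340/657 -4 0 W
5 100/17 100/13 200/221 -450/221 -5 0 N
6 200/49 200/81 -3200/3969 -11300/3969 -5 -1 E
7 25/13 50/29 -75/754 -400/377 -6 -1 S
final -6 0 W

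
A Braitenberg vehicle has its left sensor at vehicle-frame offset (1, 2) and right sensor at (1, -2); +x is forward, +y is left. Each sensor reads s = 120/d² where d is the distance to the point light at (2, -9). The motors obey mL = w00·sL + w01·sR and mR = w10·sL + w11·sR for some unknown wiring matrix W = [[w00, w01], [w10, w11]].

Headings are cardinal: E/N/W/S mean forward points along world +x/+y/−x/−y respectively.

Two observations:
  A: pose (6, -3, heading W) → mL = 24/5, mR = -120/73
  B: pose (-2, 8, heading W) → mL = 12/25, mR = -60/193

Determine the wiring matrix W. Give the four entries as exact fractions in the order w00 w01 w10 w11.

1 0 0 -1

obs A: pose=(6,-3,W) → sL=24/5, sR=120/73, mL=24/5, mR=-120/73
obs B: pose=(-2,8,W) → sL=12/25, sR=60/193, mL=12/25, mR=-60/193
sensor matrix S = [[24/5, 120/73], [12/25, 60/193]]; det S = 49536/70445
solve [mL_A; mL_B] = S·[w00; w01] and [mR_A; mR_B] = S·[w10; w11]:
  w00 = 1, w01 = 0, w10 = 0, w11 = -1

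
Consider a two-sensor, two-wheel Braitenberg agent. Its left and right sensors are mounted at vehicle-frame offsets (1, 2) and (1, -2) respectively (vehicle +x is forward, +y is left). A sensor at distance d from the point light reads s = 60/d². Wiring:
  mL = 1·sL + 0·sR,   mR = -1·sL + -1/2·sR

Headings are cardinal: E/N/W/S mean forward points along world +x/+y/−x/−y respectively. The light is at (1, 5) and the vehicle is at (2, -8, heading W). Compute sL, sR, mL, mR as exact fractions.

4/15 60/121 4/15 -934/1815

left sensor world pos  = (1, -10); dL² = 225
right sensor world pos = (1, -6); dR² = 121
sL = 60/225 = 4/15
sR = 60/121 = 60/121
mL = 1·sL + 0·sR = 4/15
mR = -1·sL + -1/2·sR = -934/1815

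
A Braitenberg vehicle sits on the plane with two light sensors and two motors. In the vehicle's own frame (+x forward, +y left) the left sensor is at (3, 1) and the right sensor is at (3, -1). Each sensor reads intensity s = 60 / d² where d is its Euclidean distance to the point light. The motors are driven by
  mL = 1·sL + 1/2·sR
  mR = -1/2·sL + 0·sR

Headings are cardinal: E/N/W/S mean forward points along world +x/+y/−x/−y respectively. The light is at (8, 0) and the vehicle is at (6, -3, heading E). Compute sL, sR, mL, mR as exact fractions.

12 60/17 234/17 -6

left sensor world pos  = (9, -2); dL² = 5
right sensor world pos = (9, -4); dR² = 17
sL = 60/5 = 12
sR = 60/17 = 60/17
mL = 1·sL + 1/2·sR = 234/17
mR = -1/2·sL + 0·sR = -6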